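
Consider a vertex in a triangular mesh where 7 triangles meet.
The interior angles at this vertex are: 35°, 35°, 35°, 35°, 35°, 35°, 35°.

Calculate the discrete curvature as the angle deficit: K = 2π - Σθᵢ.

Sum of angles = 245°. K = 360° - 245° = 115° = 23π/36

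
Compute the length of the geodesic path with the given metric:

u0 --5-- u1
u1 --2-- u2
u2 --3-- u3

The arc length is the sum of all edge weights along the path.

Arc length = 5 + 2 + 3 = 10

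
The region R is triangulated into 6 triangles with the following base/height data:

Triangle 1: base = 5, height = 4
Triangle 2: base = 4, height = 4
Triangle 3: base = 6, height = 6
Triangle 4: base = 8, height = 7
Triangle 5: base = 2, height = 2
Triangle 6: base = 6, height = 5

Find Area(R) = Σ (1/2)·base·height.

(1/2)×5×4 + (1/2)×4×4 + (1/2)×6×6 + (1/2)×8×7 + (1/2)×2×2 + (1/2)×6×5 = 81.0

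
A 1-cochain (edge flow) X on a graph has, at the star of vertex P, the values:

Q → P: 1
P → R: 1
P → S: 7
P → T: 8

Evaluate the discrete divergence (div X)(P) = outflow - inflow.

Divergence = sum of outgoing flows = (-1) + 1 + 7 + 8 = 15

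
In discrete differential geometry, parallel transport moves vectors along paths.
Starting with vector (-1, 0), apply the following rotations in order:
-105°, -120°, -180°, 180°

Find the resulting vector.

Total rotation: (-105°) + (-120°) + (-180°) + 180° = -225° ≡ 135° (mod 360°). Final vector: (0.7071, -0.7071)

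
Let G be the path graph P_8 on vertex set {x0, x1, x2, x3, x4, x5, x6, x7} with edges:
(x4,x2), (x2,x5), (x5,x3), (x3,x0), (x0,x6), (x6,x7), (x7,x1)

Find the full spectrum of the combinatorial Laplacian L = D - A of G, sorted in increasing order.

The path graph P_n has Laplacian eigenvalues λ_k = 2 − 2cos(kπ/n), k = 0, 1, …, n−1. Here n = 8:
k=0: 2 − 2cos(0) = 0.0; k=1: 2 − 2cos(π/8) = 0.1522; k=2: 2 − 2cos(π/4) = 0.5858; k=3: 2 − 2cos(3π/8) = 1.2346; k=4: 2 − 2cos(π/2) = 2.0; k=5: 2 − 2cos(5π/8) = 2.7654; k=6: 2 − 2cos(3π/4) = 3.4142; k=7: 2 − 2cos(7π/8) = 3.8478.
Laplacian eigenvalues (increasing order): [0.0, 0.1522, 0.5858, 1.2346, 2.0, 2.7654, 3.4142, 3.8478]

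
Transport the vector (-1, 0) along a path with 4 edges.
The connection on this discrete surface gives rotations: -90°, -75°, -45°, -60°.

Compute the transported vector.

Total rotation: (-90°) + (-75°) + (-45°) + (-60°) = -270° ≡ 90° (mod 360°). Final vector: (0, -1)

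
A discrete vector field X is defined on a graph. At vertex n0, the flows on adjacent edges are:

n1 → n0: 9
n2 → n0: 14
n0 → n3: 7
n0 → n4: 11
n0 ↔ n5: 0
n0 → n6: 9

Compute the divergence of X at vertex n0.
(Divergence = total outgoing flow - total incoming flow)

Divergence = sum of outgoing flows = (-9) + (-14) + 7 + 11 + 0 + 9 = 4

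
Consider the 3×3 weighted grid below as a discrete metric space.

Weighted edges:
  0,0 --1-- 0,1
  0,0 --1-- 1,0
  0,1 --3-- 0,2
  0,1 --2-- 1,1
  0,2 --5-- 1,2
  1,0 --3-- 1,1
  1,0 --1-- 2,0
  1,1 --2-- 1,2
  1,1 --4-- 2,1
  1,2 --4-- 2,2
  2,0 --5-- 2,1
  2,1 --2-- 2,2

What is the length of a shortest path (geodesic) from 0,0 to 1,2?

Shortest path: 0,0 → 0,1 → 1,1 → 1,2, total weight = 5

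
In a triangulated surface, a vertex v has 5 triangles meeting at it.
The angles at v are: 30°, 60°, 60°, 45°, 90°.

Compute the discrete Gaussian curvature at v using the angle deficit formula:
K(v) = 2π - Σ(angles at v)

Sum of angles = 285°. K = 360° - 285° = 75°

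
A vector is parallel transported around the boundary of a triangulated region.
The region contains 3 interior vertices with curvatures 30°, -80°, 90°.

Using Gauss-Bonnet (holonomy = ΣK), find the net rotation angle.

Holonomy = total enclosed curvature = 30° + (-80°) + 90° = 40°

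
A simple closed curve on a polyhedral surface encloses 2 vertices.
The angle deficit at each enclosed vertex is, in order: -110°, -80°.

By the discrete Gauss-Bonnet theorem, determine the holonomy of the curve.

Holonomy = total enclosed curvature = (-110°) + (-80°) = -190°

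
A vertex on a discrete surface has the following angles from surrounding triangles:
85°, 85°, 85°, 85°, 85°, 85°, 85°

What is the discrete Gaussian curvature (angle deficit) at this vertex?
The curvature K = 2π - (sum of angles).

Sum of angles = 595°. K = 360° - 595° = -235°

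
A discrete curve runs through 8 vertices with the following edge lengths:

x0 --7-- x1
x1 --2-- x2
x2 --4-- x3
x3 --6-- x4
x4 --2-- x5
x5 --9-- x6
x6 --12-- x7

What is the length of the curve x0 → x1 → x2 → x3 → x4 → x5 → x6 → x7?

Arc length = 7 + 2 + 4 + 6 + 2 + 9 + 12 = 42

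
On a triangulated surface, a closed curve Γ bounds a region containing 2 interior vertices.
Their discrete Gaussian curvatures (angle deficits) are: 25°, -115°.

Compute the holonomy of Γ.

Holonomy = total enclosed curvature = 25° + (-115°) = -90°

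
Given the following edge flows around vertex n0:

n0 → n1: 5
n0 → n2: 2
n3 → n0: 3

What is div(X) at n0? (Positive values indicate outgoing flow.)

Divergence = sum of outgoing flows = 5 + 2 + (-3) = 4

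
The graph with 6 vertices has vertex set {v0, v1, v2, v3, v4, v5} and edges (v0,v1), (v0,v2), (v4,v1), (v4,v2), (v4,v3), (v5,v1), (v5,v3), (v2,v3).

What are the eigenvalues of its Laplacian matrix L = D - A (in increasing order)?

Degrees: deg(v0) = 2, deg(v1) = 3, deg(v2) = 3, deg(v3) = 3, deg(v4) = 3, deg(v5) = 2.
L = D − A with rows/columns ordered (v0, v1, v2, v3, v4, v5):
  [ 2, -1, -1,  0,  0,  0]
  [-1,  3,  0,  0, -1, -1]
  [-1,  0,  3, -1, -1,  0]
  [ 0,  0, -1,  3, -1, -1]
  [ 0, -1, -1, -1,  3,  0]
  [ 0, -1,  0, -1,  0,  2]
Characteristic polynomial: det(λI − L) = λ(λ² − 6λ + 7)(λ − 2)(λ − 3)(λ − 5).
Roots: λ = 0; (λ² − 6λ + 7) = 0 ⇒ λ = 3 ± √2 ≈ 1.5858, 4.4142; (λ − 2) = 0 ⇒ λ = 2; (λ − 3) = 0 ⇒ λ = 3; (λ − 5) = 0 ⇒ λ = 5.
(Check: the roots sum (with multiplicity) to 16, matching trace L = Σdeg = 2·8 = 16.)
Laplacian eigenvalues (increasing order): [0.0, 1.5858, 2.0, 3.0, 4.4142, 5.0]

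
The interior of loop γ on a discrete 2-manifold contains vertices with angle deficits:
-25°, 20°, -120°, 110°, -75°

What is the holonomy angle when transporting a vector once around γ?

Holonomy = total enclosed curvature = (-25°) + 20° + (-120°) + 110° + (-75°) = -90°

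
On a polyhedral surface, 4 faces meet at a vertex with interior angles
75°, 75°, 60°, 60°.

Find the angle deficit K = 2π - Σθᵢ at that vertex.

Sum of angles = 270°. K = 360° - 270° = 90°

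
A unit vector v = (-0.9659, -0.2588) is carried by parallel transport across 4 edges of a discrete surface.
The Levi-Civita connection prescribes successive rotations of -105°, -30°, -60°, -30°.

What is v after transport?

Total rotation: (-105°) + (-30°) + (-60°) + (-30°) = -225° ≡ 135° (mod 360°). Final vector: (0.8660, -0.5000)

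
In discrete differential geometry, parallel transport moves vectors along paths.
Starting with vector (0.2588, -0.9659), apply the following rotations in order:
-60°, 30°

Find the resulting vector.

Total rotation: (-60°) + 30° = -30°. Final vector: (-0.2588, -0.9659)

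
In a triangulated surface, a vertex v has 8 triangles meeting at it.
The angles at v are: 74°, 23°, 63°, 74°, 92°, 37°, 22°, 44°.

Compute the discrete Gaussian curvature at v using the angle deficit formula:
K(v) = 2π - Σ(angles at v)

Sum of angles = 429°. K = 360° - 429° = -69° = -23π/60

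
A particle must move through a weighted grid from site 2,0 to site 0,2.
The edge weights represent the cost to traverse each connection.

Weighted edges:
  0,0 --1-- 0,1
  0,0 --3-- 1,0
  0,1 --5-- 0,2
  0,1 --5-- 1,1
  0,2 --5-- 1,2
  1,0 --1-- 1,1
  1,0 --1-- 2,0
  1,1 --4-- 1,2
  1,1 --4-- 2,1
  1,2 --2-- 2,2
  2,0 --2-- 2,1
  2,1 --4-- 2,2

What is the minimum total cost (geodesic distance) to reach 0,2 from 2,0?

Shortest path: 2,0 → 1,0 → 0,0 → 0,1 → 0,2, total weight = 10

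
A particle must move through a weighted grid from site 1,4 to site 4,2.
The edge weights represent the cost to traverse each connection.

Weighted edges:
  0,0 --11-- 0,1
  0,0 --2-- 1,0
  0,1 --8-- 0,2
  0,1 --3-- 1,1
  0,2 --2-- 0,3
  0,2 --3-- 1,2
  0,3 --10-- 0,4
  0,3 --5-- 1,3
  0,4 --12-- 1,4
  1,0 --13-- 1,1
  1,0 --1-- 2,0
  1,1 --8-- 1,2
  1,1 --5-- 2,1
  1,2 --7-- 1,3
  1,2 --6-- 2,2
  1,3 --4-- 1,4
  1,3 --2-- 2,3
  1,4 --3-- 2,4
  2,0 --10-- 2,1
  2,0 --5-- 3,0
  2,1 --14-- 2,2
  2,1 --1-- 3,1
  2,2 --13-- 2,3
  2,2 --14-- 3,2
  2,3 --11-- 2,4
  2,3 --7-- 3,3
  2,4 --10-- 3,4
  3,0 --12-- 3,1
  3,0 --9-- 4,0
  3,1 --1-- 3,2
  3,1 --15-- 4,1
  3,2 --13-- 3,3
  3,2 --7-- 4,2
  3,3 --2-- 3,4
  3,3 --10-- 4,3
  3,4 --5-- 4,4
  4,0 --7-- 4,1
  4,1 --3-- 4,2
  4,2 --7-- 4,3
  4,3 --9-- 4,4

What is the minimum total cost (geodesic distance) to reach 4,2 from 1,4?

Shortest path: 1,4 → 1,3 → 2,3 → 3,3 → 4,3 → 4,2, total weight = 30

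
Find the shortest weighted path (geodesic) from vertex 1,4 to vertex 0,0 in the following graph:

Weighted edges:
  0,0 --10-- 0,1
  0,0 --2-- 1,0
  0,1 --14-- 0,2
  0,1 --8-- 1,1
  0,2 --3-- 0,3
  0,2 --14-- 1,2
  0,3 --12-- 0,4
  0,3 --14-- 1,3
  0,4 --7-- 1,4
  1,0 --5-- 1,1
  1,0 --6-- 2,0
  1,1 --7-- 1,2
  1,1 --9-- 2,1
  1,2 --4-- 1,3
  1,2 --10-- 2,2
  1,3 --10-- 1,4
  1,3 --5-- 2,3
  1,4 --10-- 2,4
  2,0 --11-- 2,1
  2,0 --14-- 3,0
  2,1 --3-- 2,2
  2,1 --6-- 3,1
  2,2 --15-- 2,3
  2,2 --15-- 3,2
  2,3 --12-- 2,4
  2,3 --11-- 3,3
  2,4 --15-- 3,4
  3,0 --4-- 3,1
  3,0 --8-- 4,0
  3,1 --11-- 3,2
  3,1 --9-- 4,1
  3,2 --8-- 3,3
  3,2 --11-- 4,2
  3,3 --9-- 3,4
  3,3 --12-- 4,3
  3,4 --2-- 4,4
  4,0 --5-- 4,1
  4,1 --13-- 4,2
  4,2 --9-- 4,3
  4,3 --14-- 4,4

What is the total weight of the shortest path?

Shortest path: 1,4 → 1,3 → 1,2 → 1,1 → 1,0 → 0,0, total weight = 28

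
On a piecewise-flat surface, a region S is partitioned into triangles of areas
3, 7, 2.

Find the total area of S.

3 + 7 + 2 = 12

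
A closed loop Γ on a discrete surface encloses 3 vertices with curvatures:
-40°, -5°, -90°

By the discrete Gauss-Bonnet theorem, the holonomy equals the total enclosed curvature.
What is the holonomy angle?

Holonomy = total enclosed curvature = (-40°) + (-5°) + (-90°) = -135°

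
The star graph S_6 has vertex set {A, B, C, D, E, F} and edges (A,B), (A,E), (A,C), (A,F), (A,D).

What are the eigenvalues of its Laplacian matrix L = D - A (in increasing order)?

The star S_6 is the complete bipartite graph K_{1,5} (one hub of degree 5, 5 leaves of degree 1). The Laplacian spectrum of K_{p,q} is 0, p (multiplicity q−1), q (multiplicity p−1), p+q. With p = 1, q = 5: 0 once, 1 with multiplicity 4, and 6 once. (Check: trace L = sum of degrees = 10 = 4·1 + 6.)
Laplacian eigenvalues (increasing order): [0.0, 1.0, 1.0, 1.0, 1.0, 6.0]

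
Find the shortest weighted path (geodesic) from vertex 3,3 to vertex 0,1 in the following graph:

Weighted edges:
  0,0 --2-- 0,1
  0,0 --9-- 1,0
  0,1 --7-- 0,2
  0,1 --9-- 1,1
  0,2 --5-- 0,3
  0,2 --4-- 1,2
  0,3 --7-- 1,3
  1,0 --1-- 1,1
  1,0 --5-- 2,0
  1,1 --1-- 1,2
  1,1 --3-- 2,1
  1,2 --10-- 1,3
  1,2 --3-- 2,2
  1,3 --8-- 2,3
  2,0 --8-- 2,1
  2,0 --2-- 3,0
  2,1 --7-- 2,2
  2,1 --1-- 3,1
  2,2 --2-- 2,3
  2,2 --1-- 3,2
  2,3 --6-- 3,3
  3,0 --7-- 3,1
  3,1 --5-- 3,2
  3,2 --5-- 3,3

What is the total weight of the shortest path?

Shortest path: 3,3 → 3,2 → 2,2 → 1,2 → 1,1 → 0,1, total weight = 19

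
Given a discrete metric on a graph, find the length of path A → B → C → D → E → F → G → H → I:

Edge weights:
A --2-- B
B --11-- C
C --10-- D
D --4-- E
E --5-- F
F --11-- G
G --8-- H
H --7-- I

Arc length = 2 + 11 + 10 + 4 + 5 + 11 + 8 + 7 = 58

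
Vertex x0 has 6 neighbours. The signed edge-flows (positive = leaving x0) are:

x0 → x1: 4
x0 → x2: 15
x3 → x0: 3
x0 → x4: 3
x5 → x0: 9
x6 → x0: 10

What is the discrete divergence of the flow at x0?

Divergence = sum of outgoing flows = 4 + 15 + (-3) + 3 + (-9) + (-10) = 0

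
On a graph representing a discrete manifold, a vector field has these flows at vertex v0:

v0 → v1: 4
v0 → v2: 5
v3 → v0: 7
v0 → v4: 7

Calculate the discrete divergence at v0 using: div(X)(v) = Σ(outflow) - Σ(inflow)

Divergence = sum of outgoing flows = 4 + 5 + (-7) + 7 = 9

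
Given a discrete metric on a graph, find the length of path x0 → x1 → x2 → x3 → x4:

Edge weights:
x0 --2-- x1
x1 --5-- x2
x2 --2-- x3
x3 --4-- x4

Arc length = 2 + 5 + 2 + 4 = 13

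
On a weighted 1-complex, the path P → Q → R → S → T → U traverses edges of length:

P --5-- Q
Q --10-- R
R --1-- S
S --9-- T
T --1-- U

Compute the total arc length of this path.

Arc length = 5 + 10 + 1 + 9 + 1 = 26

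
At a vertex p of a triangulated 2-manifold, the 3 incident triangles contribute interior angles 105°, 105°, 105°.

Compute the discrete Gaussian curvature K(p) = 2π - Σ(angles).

Sum of angles = 315°. K = 360° - 315° = 45°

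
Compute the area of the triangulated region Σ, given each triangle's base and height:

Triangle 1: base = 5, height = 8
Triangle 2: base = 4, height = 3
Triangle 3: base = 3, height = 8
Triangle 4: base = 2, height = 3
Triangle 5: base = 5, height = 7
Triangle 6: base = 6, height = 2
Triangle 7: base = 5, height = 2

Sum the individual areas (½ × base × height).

(1/2)×5×8 + (1/2)×4×3 + (1/2)×3×8 + (1/2)×2×3 + (1/2)×5×7 + (1/2)×6×2 + (1/2)×5×2 = 69.5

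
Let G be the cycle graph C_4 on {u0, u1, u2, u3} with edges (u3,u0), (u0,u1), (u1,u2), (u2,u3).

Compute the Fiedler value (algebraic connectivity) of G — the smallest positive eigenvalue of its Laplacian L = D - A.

The cycle graph C_n has Laplacian eigenvalues λ_k = 2 − 2cos(2πk/n), k = 0, 1, …, n−1. Here n = 4:
k=0: 2 − 2cos(0) = 0.0; k=1: 2 − 2cos(π/2) = 2.0; k=2: 2 − 2cos(π) = 4.0; k=3: 2 − 2cos(3π/2) = 2.0.
Laplacian eigenvalues: [0.0, 2.0, 2.0, 4.0]. Algebraic connectivity (smallest non-zero eigenvalue) = 2.0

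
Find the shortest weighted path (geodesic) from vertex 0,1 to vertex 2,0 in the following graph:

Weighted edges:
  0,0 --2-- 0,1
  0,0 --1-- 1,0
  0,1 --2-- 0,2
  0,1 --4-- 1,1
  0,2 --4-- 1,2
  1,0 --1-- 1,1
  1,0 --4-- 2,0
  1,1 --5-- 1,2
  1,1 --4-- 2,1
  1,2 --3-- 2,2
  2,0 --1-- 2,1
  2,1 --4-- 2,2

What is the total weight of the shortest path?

Shortest path: 0,1 → 0,0 → 1,0 → 2,0, total weight = 7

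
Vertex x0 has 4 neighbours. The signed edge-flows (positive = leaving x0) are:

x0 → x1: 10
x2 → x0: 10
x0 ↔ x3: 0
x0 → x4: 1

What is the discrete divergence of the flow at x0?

Divergence = sum of outgoing flows = 10 + (-10) + 0 + 1 = 1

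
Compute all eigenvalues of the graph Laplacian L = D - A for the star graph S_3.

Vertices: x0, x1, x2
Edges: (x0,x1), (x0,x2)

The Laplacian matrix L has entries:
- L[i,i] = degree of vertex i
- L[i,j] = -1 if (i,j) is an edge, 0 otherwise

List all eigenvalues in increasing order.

The star S_3 is the complete bipartite graph K_{1,2} (one hub of degree 2, 2 leaves of degree 1). The Laplacian spectrum of K_{p,q} is 0, p (multiplicity q−1), q (multiplicity p−1), p+q. With p = 1, q = 2: 0 once, 1 with multiplicity 1, and 3 once. (Check: trace L = sum of degrees = 4 = 1·1 + 3.)
Laplacian eigenvalues (increasing order): [0.0, 1.0, 3.0]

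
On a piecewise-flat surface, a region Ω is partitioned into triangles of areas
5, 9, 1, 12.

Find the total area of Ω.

5 + 9 + 1 + 12 = 27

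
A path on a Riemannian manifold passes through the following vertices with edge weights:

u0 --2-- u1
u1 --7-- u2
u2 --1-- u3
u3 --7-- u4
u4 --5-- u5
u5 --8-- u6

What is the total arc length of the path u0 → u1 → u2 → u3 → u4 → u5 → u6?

Arc length = 2 + 7 + 1 + 7 + 5 + 8 = 30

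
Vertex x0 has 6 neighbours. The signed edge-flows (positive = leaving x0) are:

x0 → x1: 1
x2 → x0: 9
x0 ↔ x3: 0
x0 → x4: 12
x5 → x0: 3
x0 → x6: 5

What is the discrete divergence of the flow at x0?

Divergence = sum of outgoing flows = 1 + (-9) + 0 + 12 + (-3) + 5 = 6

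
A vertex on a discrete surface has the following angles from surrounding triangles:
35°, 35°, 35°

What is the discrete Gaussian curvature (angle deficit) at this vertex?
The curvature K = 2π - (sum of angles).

Sum of angles = 105°. K = 360° - 105° = 255°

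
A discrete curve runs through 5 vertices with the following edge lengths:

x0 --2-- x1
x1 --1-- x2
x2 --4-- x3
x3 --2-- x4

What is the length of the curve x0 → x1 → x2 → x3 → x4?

Arc length = 2 + 1 + 4 + 2 = 9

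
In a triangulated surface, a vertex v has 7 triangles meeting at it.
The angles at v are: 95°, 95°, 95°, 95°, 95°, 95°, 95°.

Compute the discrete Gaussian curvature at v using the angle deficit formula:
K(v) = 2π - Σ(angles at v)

Sum of angles = 665°. K = 360° - 665° = -305° = -61π/36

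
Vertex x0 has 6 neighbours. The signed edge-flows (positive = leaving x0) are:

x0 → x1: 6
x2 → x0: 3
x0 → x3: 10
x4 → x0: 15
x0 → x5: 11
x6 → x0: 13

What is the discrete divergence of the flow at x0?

Divergence = sum of outgoing flows = 6 + (-3) + 10 + (-15) + 11 + (-13) = -4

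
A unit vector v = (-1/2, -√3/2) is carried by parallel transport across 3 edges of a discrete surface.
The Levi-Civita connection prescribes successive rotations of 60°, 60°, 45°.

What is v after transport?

Total rotation: 60° + 60° + 45° = 165°. Final vector: (0.7071, 0.7071)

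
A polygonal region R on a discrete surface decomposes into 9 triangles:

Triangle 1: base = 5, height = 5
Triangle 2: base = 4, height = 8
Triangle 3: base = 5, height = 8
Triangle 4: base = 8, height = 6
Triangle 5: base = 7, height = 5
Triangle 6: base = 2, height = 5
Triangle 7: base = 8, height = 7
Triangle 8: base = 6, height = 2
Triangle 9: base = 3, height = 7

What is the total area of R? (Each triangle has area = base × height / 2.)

(1/2)×5×5 + (1/2)×4×8 + (1/2)×5×8 + (1/2)×8×6 + (1/2)×7×5 + (1/2)×2×5 + (1/2)×8×7 + (1/2)×6×2 + (1/2)×3×7 = 139.5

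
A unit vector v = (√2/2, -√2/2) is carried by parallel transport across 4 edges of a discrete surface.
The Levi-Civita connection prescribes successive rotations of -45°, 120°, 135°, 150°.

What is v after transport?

Total rotation: (-45°) + 120° + 135° + 150° = 360° ≡ 0° (mod 360°). Final vector: (0.7071, -0.7071)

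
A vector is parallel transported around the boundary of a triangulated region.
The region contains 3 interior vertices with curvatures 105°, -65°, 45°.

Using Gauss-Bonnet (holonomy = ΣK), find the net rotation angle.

Holonomy = total enclosed curvature = 105° + (-65°) + 45° = 85°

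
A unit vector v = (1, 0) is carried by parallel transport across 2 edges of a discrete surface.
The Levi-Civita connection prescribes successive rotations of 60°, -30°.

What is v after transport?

Total rotation: 60° + (-30°) = 30°. Final vector: (0.8660, 0.5000)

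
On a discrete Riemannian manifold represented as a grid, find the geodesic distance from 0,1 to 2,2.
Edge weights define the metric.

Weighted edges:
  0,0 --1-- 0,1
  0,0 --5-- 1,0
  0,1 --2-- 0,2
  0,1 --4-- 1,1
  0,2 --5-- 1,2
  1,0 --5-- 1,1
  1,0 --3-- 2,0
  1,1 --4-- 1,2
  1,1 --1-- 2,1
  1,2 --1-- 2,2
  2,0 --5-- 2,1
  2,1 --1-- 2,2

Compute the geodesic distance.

Shortest path: 0,1 → 1,1 → 2,1 → 2,2, total weight = 6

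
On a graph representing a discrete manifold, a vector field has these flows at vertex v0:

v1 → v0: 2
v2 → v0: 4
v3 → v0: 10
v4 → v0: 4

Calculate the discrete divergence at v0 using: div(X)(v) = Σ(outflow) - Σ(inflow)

Divergence = sum of outgoing flows = (-2) + (-4) + (-10) + (-4) = -20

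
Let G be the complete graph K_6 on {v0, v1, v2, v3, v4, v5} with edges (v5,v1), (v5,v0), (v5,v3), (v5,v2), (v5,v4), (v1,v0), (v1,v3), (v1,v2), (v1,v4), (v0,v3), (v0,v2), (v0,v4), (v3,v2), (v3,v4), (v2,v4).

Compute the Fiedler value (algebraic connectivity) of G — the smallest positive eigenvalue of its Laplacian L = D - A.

For the complete graph K_n, L = nI − J (J = all-ones matrix). J has eigenvalues n (once, eigenvector 𝟙) and 0 (multiplicity n−1), so L has eigenvalues 0 (once) and n (multiplicity n−1). Here n = 6: eigenvalue 0 once and 6 with multiplicity 5.
Laplacian eigenvalues: [0.0, 6.0, 6.0, 6.0, 6.0, 6.0]. Algebraic connectivity (smallest non-zero eigenvalue) = 6.0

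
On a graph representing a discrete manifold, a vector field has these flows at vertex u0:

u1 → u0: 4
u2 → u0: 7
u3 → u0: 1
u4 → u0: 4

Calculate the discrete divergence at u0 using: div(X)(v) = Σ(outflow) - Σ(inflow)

Divergence = sum of outgoing flows = (-4) + (-7) + (-1) + (-4) = -16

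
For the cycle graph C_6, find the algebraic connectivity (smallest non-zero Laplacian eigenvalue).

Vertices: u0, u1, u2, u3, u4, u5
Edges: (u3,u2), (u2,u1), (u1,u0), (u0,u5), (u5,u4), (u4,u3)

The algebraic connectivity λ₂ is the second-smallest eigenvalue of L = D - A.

The cycle graph C_n has Laplacian eigenvalues λ_k = 2 − 2cos(2πk/n), k = 0, 1, …, n−1. Here n = 6:
k=0: 2 − 2cos(0) = 0.0; k=1: 2 − 2cos(π/3) = 1.0; k=2: 2 − 2cos(2π/3) = 3.0; k=3: 2 − 2cos(π) = 4.0; k=4: 2 − 2cos(4π/3) = 3.0; k=5: 2 − 2cos(5π/3) = 1.0.
Laplacian eigenvalues: [0.0, 1.0, 1.0, 3.0, 3.0, 4.0]. Algebraic connectivity (smallest non-zero eigenvalue) = 1.0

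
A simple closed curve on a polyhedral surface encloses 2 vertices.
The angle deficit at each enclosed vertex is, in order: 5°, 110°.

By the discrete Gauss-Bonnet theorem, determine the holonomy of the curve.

Holonomy = total enclosed curvature = 5° + 110° = 115°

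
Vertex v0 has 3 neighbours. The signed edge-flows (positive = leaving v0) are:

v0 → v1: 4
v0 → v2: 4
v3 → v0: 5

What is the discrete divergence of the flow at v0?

Divergence = sum of outgoing flows = 4 + 4 + (-5) = 3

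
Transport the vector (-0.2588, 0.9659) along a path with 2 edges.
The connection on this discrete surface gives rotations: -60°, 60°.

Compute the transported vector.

Total rotation: (-60°) + 60° = 0°. Final vector: (-0.2588, 0.9659)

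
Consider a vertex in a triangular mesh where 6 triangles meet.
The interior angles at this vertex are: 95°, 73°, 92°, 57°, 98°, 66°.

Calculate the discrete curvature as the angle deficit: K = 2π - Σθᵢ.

Sum of angles = 481°. K = 360° - 481° = -121° = -121π/180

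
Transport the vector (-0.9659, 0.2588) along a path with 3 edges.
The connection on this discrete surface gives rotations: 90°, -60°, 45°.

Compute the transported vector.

Total rotation: 90° + (-60°) + 45° = 75°. Final vector: (-0.5000, -0.8660)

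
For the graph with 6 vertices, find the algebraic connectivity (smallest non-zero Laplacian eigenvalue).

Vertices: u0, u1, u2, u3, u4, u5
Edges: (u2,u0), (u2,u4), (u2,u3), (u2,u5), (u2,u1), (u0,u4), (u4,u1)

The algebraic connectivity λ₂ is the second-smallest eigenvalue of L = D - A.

Degrees: deg(u0) = 2, deg(u1) = 2, deg(u2) = 5, deg(u3) = 1, deg(u4) = 3, deg(u5) = 1.
L = D − A with rows/columns ordered (u0, u1, u2, u3, u4, u5):
  [ 2,  0, -1,  0, -1,  0]
  [ 0,  2, -1,  0, -1,  0]
  [-1, -1,  5, -1, -1, -1]
  [ 0,  0, -1,  1,  0,  0]
  [-1, -1, -1,  0,  3,  0]
  [ 0,  0, -1,  0,  0,  1]
Characteristic polynomial: det(λI − L) = λ(λ − 1)²(λ − 2)(λ − 4)(λ − 6).
Roots: λ = 0; (λ − 1) = 0 ⇒ λ = 1 (multiplicity 2); (λ − 2) = 0 ⇒ λ = 2; (λ − 4) = 0 ⇒ λ = 4; (λ − 6) = 0 ⇒ λ = 6.
(Check: the roots sum (with multiplicity) to 14, matching trace L = Σdeg = 2·7 = 14.)
Laplacian eigenvalues: [0.0, 1.0, 1.0, 2.0, 4.0, 6.0]. Algebraic connectivity (smallest non-zero eigenvalue) = 1.0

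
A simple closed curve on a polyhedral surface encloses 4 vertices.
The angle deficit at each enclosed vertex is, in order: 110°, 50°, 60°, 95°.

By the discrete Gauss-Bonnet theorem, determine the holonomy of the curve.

Holonomy = total enclosed curvature = 110° + 50° + 60° + 95° = 315°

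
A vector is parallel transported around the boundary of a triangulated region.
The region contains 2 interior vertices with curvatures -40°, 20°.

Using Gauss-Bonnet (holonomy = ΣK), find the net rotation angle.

Holonomy = total enclosed curvature = (-40°) + 20° = -20°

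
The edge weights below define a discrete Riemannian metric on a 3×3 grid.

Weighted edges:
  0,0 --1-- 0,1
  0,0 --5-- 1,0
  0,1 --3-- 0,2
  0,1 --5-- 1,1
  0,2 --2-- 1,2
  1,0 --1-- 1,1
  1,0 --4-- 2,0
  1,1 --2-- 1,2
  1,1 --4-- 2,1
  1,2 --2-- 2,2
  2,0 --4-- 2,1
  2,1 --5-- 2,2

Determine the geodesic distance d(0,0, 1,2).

Shortest path: 0,0 → 0,1 → 0,2 → 1,2, total weight = 6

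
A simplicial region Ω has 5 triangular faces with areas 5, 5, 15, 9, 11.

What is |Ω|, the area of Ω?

5 + 5 + 15 + 9 + 11 = 45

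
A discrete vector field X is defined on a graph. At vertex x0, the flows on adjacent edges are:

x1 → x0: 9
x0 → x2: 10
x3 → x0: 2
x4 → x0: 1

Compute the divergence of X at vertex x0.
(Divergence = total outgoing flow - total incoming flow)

Divergence = sum of outgoing flows = (-9) + 10 + (-2) + (-1) = -2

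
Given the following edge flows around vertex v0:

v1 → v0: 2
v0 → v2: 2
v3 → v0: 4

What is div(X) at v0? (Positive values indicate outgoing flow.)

Divergence = sum of outgoing flows = (-2) + 2 + (-4) = -4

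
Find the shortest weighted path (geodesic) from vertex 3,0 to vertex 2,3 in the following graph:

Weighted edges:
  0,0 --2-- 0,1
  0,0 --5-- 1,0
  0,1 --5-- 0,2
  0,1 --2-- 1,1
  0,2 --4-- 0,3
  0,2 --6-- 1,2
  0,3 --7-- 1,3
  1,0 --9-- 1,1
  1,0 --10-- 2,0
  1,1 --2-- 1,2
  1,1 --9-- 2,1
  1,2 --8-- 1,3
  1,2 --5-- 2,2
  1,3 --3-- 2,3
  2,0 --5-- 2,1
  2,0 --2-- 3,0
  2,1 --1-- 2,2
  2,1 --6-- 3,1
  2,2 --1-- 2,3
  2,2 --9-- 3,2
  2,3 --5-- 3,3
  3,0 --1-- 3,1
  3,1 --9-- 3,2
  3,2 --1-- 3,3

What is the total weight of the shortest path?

Shortest path: 3,0 → 3,1 → 2,1 → 2,2 → 2,3, total weight = 9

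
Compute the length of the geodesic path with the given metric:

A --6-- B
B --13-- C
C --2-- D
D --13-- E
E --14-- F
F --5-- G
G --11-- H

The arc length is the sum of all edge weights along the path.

Arc length = 6 + 13 + 2 + 13 + 14 + 5 + 11 = 64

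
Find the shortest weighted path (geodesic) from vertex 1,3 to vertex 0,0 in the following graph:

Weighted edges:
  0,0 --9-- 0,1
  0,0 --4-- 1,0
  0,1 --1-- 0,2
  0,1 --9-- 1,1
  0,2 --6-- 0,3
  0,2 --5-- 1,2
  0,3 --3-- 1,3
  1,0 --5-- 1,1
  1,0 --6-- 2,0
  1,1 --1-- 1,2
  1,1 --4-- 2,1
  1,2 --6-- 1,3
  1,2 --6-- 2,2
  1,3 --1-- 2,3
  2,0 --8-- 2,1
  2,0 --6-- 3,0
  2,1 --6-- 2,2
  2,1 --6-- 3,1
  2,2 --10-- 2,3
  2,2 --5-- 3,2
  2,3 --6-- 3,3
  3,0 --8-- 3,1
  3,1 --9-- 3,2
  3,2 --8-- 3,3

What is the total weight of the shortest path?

Shortest path: 1,3 → 1,2 → 1,1 → 1,0 → 0,0, total weight = 16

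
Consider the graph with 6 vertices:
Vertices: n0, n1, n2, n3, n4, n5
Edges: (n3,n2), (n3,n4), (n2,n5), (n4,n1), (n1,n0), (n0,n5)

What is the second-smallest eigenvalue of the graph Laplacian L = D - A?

Degrees: deg(n0) = 2, deg(n1) = 2, deg(n2) = 2, deg(n3) = 2, deg(n4) = 2, deg(n5) = 2.
L = D − A with rows/columns ordered (n0, n1, n2, n3, n4, n5):
  [ 2, -1,  0,  0,  0, -1]
  [-1,  2,  0,  0, -1,  0]
  [ 0,  0,  2, -1,  0, -1]
  [ 0,  0, -1,  2, -1,  0]
  [ 0, -1,  0, -1,  2,  0]
  [-1,  0, -1,  0,  0,  2]
Characteristic polynomial: det(λI − L) = λ(λ − 1)²(λ − 3)²(λ − 4).
Roots: λ = 0; (λ − 1) = 0 ⇒ λ = 1 (multiplicity 2); (λ − 3) = 0 ⇒ λ = 3 (multiplicity 2); (λ − 4) = 0 ⇒ λ = 4.
(Check: the roots sum (with multiplicity) to 12, matching trace L = Σdeg = 2·6 = 12.)
Laplacian eigenvalues: [0.0, 1.0, 1.0, 3.0, 3.0, 4.0]. Algebraic connectivity (smallest non-zero eigenvalue) = 1.0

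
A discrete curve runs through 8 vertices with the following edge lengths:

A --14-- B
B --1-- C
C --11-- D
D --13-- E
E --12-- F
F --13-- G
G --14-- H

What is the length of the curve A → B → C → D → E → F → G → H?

Arc length = 14 + 1 + 11 + 13 + 12 + 13 + 14 = 78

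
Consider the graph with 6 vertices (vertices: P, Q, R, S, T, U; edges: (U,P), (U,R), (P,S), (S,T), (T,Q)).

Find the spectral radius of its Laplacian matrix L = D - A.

Degrees: deg(P) = 2, deg(Q) = 1, deg(R) = 1, deg(S) = 2, deg(T) = 2, deg(U) = 2.
L = D − A with rows/columns ordered (P, Q, R, S, T, U):
  [ 2,  0,  0, -1,  0, -1]
  [ 0,  1,  0,  0, -1,  0]
  [ 0,  0,  1,  0,  0, -1]
  [-1,  0,  0,  2, -1,  0]
  [ 0, -1,  0, -1,  2,  0]
  [-1,  0, -1,  0,  0,  2]
Characteristic polynomial: det(λI − L) = λ(λ² − 4λ + 1)(λ − 1)(λ − 2)(λ − 3).
Roots: λ = 0; (λ² − 4λ + 1) = 0 ⇒ λ = 2 ± √3 ≈ 0.2679, 3.7321; (λ − 1) = 0 ⇒ λ = 1; (λ − 2) = 0 ⇒ λ = 2; (λ − 3) = 0 ⇒ λ = 3.
(Check: the roots sum (with multiplicity) to 10, matching trace L = Σdeg = 2·5 = 10.)
Laplacian eigenvalues: [0.0, 0.2679, 1.0, 2.0, 3.0, 3.7321]. Largest eigenvalue (spectral radius) = 3.7321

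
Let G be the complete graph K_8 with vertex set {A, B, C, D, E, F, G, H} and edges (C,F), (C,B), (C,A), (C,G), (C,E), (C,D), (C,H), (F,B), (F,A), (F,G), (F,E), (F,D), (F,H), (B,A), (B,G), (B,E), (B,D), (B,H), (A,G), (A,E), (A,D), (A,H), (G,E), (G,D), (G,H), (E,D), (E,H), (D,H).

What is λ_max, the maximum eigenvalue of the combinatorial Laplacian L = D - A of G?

For the complete graph K_n, L = nI − J (J = all-ones matrix). J has eigenvalues n (once, eigenvector 𝟙) and 0 (multiplicity n−1), so L has eigenvalues 0 (once) and n (multiplicity n−1). Here n = 8: eigenvalue 0 once and 8 with multiplicity 7.
Laplacian eigenvalues: [0.0, 8.0, 8.0, 8.0, 8.0, 8.0, 8.0, 8.0]. Largest eigenvalue (spectral radius) = 8.0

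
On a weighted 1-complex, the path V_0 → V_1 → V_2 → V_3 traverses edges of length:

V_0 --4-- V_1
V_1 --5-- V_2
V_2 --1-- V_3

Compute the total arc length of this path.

Arc length = 4 + 5 + 1 = 10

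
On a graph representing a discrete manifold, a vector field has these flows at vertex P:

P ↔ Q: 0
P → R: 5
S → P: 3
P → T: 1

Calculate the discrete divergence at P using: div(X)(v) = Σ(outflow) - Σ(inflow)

Divergence = sum of outgoing flows = 0 + 5 + (-3) + 1 = 3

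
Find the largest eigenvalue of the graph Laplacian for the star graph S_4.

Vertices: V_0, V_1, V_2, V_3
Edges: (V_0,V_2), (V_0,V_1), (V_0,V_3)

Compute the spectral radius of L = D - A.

The star S_4 is the complete bipartite graph K_{1,3} (one hub of degree 3, 3 leaves of degree 1). The Laplacian spectrum of K_{p,q} is 0, p (multiplicity q−1), q (multiplicity p−1), p+q. With p = 1, q = 3: 0 once, 1 with multiplicity 2, and 4 once. (Check: trace L = sum of degrees = 6 = 2·1 + 4.)
Laplacian eigenvalues: [0.0, 1.0, 1.0, 4.0]. Largest eigenvalue (spectral radius) = 4.0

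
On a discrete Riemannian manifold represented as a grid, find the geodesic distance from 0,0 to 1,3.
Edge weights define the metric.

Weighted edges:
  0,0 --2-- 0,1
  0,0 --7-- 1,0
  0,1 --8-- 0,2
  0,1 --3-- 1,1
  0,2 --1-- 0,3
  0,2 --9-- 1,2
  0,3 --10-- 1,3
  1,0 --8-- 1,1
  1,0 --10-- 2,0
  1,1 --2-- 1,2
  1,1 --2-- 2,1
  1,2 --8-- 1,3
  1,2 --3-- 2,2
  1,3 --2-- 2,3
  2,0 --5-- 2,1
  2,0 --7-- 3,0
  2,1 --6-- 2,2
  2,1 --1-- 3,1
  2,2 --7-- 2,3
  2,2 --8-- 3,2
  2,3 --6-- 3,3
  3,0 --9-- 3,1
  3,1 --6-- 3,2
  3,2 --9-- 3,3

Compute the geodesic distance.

Shortest path: 0,0 → 0,1 → 1,1 → 1,2 → 1,3, total weight = 15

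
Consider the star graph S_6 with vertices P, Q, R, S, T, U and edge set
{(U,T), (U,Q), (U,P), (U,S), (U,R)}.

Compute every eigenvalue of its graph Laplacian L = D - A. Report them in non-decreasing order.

The star S_6 is the complete bipartite graph K_{1,5} (one hub of degree 5, 5 leaves of degree 1). The Laplacian spectrum of K_{p,q} is 0, p (multiplicity q−1), q (multiplicity p−1), p+q. With p = 1, q = 5: 0 once, 1 with multiplicity 4, and 6 once. (Check: trace L = sum of degrees = 10 = 4·1 + 6.)
Laplacian eigenvalues (increasing order): [0.0, 1.0, 1.0, 1.0, 1.0, 6.0]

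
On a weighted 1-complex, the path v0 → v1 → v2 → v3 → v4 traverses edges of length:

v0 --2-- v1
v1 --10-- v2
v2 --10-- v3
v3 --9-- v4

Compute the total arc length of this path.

Arc length = 2 + 10 + 10 + 9 = 31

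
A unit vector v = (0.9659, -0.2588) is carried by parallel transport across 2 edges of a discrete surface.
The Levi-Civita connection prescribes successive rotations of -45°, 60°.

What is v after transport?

Total rotation: (-45°) + 60° = 15°. Final vector: (1, 0)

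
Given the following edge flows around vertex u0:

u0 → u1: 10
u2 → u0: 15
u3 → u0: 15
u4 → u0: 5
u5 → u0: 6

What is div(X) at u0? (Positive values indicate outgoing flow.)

Divergence = sum of outgoing flows = 10 + (-15) + (-15) + (-5) + (-6) = -31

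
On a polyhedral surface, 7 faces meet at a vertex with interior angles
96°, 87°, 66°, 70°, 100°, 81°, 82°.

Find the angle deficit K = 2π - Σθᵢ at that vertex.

Sum of angles = 582°. K = 360° - 582° = -222° = -37π/30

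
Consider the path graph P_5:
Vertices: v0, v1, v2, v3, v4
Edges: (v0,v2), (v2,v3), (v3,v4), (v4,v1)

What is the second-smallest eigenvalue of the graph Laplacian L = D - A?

The path graph P_n has Laplacian eigenvalues λ_k = 2 − 2cos(kπ/n), k = 0, 1, …, n−1. Here n = 5:
k=0: 2 − 2cos(0) = 0.0; k=1: 2 − 2cos(π/5) = 0.382; k=2: 2 − 2cos(2π/5) = 1.382; k=3: 2 − 2cos(3π/5) = 2.618; k=4: 2 − 2cos(4π/5) = 3.618.
Laplacian eigenvalues: [0.0, 0.382, 1.382, 2.618, 3.618]. Algebraic connectivity (smallest non-zero eigenvalue) = 0.382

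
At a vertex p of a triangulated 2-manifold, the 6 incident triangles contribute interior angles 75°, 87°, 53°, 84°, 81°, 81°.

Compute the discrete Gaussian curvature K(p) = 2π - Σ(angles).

Sum of angles = 461°. K = 360° - 461° = -101° = -101π/180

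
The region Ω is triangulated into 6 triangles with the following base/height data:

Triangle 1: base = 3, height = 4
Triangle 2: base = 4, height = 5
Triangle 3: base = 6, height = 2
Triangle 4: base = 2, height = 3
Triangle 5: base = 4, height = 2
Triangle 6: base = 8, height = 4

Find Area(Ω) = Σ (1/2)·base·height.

(1/2)×3×4 + (1/2)×4×5 + (1/2)×6×2 + (1/2)×2×3 + (1/2)×4×2 + (1/2)×8×4 = 45.0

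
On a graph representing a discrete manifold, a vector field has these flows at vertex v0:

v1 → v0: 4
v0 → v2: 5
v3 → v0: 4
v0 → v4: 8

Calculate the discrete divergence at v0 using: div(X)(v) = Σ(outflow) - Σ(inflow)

Divergence = sum of outgoing flows = (-4) + 5 + (-4) + 8 = 5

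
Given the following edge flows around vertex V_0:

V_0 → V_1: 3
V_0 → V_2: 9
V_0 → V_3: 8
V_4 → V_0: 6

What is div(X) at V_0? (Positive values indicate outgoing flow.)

Divergence = sum of outgoing flows = 3 + 9 + 8 + (-6) = 14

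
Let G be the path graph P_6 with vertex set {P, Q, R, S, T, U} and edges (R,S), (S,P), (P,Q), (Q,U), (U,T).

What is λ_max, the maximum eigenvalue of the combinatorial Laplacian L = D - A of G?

The path graph P_n has Laplacian eigenvalues λ_k = 2 − 2cos(kπ/n), k = 0, 1, …, n−1. Here n = 6:
k=0: 2 − 2cos(0) = 0.0; k=1: 2 − 2cos(π/6) = 0.2679; k=2: 2 − 2cos(π/3) = 1.0; k=3: 2 − 2cos(π/2) = 2.0; k=4: 2 − 2cos(2π/3) = 3.0; k=5: 2 − 2cos(5π/6) = 3.7321.
Laplacian eigenvalues: [0.0, 0.2679, 1.0, 2.0, 3.0, 3.7321]. Largest eigenvalue (spectral radius) = 3.7321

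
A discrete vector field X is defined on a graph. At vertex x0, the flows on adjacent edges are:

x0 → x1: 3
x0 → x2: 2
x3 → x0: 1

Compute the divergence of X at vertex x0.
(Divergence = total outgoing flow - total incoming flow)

Divergence = sum of outgoing flows = 3 + 2 + (-1) = 4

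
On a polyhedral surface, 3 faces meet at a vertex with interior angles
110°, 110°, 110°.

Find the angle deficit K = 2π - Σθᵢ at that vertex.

Sum of angles = 330°. K = 360° - 330° = 30° = π/6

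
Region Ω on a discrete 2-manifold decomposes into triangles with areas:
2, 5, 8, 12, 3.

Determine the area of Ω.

2 + 5 + 8 + 12 + 3 = 30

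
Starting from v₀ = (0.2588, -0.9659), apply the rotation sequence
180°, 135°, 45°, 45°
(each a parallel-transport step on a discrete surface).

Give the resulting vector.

Total rotation: 180° + 135° + 45° + 45° = 405° ≡ 45° (mod 360°). Final vector: (0.8660, -0.5000)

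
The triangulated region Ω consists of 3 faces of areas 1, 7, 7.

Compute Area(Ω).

1 + 7 + 7 = 15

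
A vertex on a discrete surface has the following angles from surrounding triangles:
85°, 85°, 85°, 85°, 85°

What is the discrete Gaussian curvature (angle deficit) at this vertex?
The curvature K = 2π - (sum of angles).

Sum of angles = 425°. K = 360° - 425° = -65° = -13π/36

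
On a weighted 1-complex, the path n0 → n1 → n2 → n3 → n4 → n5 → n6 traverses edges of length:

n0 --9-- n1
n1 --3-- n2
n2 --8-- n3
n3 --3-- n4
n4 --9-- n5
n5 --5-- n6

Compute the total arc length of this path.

Arc length = 9 + 3 + 8 + 3 + 9 + 5 = 37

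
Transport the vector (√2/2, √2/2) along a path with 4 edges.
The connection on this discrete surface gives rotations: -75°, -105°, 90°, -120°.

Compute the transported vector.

Total rotation: (-75°) + (-105°) + 90° + (-120°) = -210° ≡ 150° (mod 360°). Final vector: (-0.9659, -0.2588)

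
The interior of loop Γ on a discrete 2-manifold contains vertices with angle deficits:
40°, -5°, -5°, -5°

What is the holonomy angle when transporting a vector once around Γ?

Holonomy = total enclosed curvature = 40° + (-5°) + (-5°) + (-5°) = 25°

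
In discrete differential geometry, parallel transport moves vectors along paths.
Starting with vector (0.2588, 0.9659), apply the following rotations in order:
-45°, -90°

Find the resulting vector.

Total rotation: (-45°) + (-90°) = -135°. Final vector: (0.5000, -0.8660)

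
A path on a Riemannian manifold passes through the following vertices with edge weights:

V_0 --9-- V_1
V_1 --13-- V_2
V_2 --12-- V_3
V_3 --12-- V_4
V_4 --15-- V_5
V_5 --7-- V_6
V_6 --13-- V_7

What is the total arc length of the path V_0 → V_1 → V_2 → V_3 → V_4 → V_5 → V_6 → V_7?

Arc length = 9 + 13 + 12 + 12 + 15 + 7 + 13 = 81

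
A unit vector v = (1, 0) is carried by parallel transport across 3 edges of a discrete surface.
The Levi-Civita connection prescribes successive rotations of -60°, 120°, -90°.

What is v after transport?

Total rotation: (-60°) + 120° + (-90°) = -30°. Final vector: (0.8660, -0.5000)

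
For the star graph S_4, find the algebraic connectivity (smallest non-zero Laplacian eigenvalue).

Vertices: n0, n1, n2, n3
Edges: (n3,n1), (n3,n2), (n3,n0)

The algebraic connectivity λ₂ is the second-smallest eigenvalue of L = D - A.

The star S_4 is the complete bipartite graph K_{1,3} (one hub of degree 3, 3 leaves of degree 1). The Laplacian spectrum of K_{p,q} is 0, p (multiplicity q−1), q (multiplicity p−1), p+q. With p = 1, q = 3: 0 once, 1 with multiplicity 2, and 4 once. (Check: trace L = sum of degrees = 6 = 2·1 + 4.)
Laplacian eigenvalues: [0.0, 1.0, 1.0, 4.0]. Algebraic connectivity (smallest non-zero eigenvalue) = 1.0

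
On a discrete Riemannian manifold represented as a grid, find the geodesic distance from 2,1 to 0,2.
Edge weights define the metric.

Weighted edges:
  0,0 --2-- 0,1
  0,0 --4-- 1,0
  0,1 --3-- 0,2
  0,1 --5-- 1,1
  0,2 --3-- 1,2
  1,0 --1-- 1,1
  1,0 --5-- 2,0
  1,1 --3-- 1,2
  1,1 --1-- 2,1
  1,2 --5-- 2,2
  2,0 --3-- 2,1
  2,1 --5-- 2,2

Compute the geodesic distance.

Shortest path: 2,1 → 1,1 → 1,2 → 0,2, total weight = 7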